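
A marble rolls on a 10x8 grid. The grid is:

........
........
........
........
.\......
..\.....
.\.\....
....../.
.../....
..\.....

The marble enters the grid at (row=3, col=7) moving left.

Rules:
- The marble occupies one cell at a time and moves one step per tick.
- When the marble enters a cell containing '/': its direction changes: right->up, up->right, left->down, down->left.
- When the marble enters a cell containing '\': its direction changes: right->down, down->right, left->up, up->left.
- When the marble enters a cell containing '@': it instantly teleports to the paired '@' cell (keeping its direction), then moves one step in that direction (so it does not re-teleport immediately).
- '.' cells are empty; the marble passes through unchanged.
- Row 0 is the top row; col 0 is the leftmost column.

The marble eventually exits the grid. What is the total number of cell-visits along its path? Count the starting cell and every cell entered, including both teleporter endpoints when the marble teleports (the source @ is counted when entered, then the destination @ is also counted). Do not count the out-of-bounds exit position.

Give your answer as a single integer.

Step 1: enter (3,7), '.' pass, move left to (3,6)
Step 2: enter (3,6), '.' pass, move left to (3,5)
Step 3: enter (3,5), '.' pass, move left to (3,4)
Step 4: enter (3,4), '.' pass, move left to (3,3)
Step 5: enter (3,3), '.' pass, move left to (3,2)
Step 6: enter (3,2), '.' pass, move left to (3,1)
Step 7: enter (3,1), '.' pass, move left to (3,0)
Step 8: enter (3,0), '.' pass, move left to (3,-1)
Step 9: at (3,-1) — EXIT via left edge, pos 3
Path length (cell visits): 8

Answer: 8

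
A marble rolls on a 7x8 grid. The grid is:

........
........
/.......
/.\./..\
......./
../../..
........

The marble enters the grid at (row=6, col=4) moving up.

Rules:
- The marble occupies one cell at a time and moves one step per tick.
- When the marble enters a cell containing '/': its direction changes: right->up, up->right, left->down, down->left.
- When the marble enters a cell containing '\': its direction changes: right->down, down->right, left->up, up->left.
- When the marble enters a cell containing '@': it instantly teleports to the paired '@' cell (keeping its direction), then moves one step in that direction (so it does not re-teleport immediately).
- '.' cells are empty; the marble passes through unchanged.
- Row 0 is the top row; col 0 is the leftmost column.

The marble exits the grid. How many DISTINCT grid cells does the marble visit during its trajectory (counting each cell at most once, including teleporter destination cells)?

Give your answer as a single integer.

Answer: 14

Derivation:
Step 1: enter (6,4), '.' pass, move up to (5,4)
Step 2: enter (5,4), '.' pass, move up to (4,4)
Step 3: enter (4,4), '.' pass, move up to (3,4)
Step 4: enter (3,4), '/' deflects up->right, move right to (3,5)
Step 5: enter (3,5), '.' pass, move right to (3,6)
Step 6: enter (3,6), '.' pass, move right to (3,7)
Step 7: enter (3,7), '\' deflects right->down, move down to (4,7)
Step 8: enter (4,7), '/' deflects down->left, move left to (4,6)
Step 9: enter (4,6), '.' pass, move left to (4,5)
Step 10: enter (4,5), '.' pass, move left to (4,4)
Step 11: enter (4,4), '.' pass, move left to (4,3)
Step 12: enter (4,3), '.' pass, move left to (4,2)
Step 13: enter (4,2), '.' pass, move left to (4,1)
Step 14: enter (4,1), '.' pass, move left to (4,0)
Step 15: enter (4,0), '.' pass, move left to (4,-1)
Step 16: at (4,-1) — EXIT via left edge, pos 4
Distinct cells visited: 14 (path length 15)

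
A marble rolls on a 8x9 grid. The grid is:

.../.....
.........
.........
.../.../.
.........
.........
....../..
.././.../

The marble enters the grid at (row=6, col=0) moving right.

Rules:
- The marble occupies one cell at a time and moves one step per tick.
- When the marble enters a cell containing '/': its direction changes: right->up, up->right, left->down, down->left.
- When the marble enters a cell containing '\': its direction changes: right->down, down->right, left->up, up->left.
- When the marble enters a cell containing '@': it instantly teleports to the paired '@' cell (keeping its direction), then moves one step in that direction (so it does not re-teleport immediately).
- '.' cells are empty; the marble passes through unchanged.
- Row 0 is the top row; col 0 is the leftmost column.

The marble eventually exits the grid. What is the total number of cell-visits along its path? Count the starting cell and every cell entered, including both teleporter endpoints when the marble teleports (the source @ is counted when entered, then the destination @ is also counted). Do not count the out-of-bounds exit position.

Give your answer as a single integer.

Step 1: enter (6,0), '.' pass, move right to (6,1)
Step 2: enter (6,1), '.' pass, move right to (6,2)
Step 3: enter (6,2), '.' pass, move right to (6,3)
Step 4: enter (6,3), '.' pass, move right to (6,4)
Step 5: enter (6,4), '.' pass, move right to (6,5)
Step 6: enter (6,5), '.' pass, move right to (6,6)
Step 7: enter (6,6), '/' deflects right->up, move up to (5,6)
Step 8: enter (5,6), '.' pass, move up to (4,6)
Step 9: enter (4,6), '.' pass, move up to (3,6)
Step 10: enter (3,6), '.' pass, move up to (2,6)
Step 11: enter (2,6), '.' pass, move up to (1,6)
Step 12: enter (1,6), '.' pass, move up to (0,6)
Step 13: enter (0,6), '.' pass, move up to (-1,6)
Step 14: at (-1,6) — EXIT via top edge, pos 6
Path length (cell visits): 13

Answer: 13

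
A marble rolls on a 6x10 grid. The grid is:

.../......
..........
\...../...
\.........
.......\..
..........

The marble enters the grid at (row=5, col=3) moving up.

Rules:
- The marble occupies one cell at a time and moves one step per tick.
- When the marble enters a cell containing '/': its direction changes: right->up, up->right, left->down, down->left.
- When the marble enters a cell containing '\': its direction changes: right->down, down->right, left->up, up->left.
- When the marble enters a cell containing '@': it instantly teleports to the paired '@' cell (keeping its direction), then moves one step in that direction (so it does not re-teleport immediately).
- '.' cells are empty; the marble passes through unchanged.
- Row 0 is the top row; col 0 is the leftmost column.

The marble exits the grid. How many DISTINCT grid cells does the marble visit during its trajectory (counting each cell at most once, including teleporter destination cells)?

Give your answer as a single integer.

Step 1: enter (5,3), '.' pass, move up to (4,3)
Step 2: enter (4,3), '.' pass, move up to (3,3)
Step 3: enter (3,3), '.' pass, move up to (2,3)
Step 4: enter (2,3), '.' pass, move up to (1,3)
Step 5: enter (1,3), '.' pass, move up to (0,3)
Step 6: enter (0,3), '/' deflects up->right, move right to (0,4)
Step 7: enter (0,4), '.' pass, move right to (0,5)
Step 8: enter (0,5), '.' pass, move right to (0,6)
Step 9: enter (0,6), '.' pass, move right to (0,7)
Step 10: enter (0,7), '.' pass, move right to (0,8)
Step 11: enter (0,8), '.' pass, move right to (0,9)
Step 12: enter (0,9), '.' pass, move right to (0,10)
Step 13: at (0,10) — EXIT via right edge, pos 0
Distinct cells visited: 12 (path length 12)

Answer: 12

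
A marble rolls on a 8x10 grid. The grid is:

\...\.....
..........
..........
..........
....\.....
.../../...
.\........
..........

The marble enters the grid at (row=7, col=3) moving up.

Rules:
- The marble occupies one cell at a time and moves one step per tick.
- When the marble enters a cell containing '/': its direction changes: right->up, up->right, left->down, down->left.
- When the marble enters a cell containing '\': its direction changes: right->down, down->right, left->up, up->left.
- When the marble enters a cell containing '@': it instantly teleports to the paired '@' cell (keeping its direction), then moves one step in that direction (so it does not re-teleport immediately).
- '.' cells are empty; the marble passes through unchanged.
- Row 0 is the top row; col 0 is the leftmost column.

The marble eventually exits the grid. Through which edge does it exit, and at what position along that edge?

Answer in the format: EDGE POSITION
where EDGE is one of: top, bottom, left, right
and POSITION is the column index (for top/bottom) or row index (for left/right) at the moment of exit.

Answer: top 6

Derivation:
Step 1: enter (7,3), '.' pass, move up to (6,3)
Step 2: enter (6,3), '.' pass, move up to (5,3)
Step 3: enter (5,3), '/' deflects up->right, move right to (5,4)
Step 4: enter (5,4), '.' pass, move right to (5,5)
Step 5: enter (5,5), '.' pass, move right to (5,6)
Step 6: enter (5,6), '/' deflects right->up, move up to (4,6)
Step 7: enter (4,6), '.' pass, move up to (3,6)
Step 8: enter (3,6), '.' pass, move up to (2,6)
Step 9: enter (2,6), '.' pass, move up to (1,6)
Step 10: enter (1,6), '.' pass, move up to (0,6)
Step 11: enter (0,6), '.' pass, move up to (-1,6)
Step 12: at (-1,6) — EXIT via top edge, pos 6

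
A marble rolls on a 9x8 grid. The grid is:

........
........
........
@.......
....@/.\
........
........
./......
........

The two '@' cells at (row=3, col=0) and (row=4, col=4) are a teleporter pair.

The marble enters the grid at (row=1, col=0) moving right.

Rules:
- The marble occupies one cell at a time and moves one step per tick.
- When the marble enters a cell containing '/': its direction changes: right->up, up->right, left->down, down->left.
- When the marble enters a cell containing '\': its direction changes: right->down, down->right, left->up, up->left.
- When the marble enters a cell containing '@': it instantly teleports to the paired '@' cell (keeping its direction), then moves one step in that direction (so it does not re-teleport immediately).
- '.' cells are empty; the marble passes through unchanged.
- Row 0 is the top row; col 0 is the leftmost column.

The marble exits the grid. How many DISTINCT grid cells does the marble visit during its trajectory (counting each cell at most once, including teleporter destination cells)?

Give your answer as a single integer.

Step 1: enter (1,0), '.' pass, move right to (1,1)
Step 2: enter (1,1), '.' pass, move right to (1,2)
Step 3: enter (1,2), '.' pass, move right to (1,3)
Step 4: enter (1,3), '.' pass, move right to (1,4)
Step 5: enter (1,4), '.' pass, move right to (1,5)
Step 6: enter (1,5), '.' pass, move right to (1,6)
Step 7: enter (1,6), '.' pass, move right to (1,7)
Step 8: enter (1,7), '.' pass, move right to (1,8)
Step 9: at (1,8) — EXIT via right edge, pos 1
Distinct cells visited: 8 (path length 8)

Answer: 8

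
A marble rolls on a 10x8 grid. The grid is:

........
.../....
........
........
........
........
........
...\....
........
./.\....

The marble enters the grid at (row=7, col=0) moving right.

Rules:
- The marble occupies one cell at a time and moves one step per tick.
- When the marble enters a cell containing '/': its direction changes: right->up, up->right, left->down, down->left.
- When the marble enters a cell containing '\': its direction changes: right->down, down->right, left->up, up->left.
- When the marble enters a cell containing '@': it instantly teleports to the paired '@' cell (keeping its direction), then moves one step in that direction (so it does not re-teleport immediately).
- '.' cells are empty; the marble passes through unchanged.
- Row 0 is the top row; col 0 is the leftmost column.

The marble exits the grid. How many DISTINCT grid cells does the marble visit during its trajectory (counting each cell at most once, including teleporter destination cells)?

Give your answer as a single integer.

Answer: 10

Derivation:
Step 1: enter (7,0), '.' pass, move right to (7,1)
Step 2: enter (7,1), '.' pass, move right to (7,2)
Step 3: enter (7,2), '.' pass, move right to (7,3)
Step 4: enter (7,3), '\' deflects right->down, move down to (8,3)
Step 5: enter (8,3), '.' pass, move down to (9,3)
Step 6: enter (9,3), '\' deflects down->right, move right to (9,4)
Step 7: enter (9,4), '.' pass, move right to (9,5)
Step 8: enter (9,5), '.' pass, move right to (9,6)
Step 9: enter (9,6), '.' pass, move right to (9,7)
Step 10: enter (9,7), '.' pass, move right to (9,8)
Step 11: at (9,8) — EXIT via right edge, pos 9
Distinct cells visited: 10 (path length 10)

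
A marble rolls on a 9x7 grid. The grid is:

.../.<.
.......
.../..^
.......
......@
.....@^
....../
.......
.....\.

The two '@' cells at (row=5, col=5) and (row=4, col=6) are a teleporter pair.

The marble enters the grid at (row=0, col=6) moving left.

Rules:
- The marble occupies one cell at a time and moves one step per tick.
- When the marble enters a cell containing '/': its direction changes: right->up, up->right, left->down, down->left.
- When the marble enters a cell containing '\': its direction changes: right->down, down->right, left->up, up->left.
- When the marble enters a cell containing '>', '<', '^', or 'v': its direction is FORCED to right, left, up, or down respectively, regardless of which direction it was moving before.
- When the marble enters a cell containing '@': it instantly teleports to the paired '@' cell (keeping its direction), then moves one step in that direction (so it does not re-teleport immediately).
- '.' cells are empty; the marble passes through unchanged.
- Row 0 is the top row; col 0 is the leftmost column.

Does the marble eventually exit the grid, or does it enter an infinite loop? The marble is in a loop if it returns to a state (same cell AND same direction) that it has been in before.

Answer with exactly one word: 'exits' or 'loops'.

Answer: exits

Derivation:
Step 1: enter (0,6), '.' pass, move left to (0,5)
Step 2: enter (0,5), '<' forces left->left, move left to (0,4)
Step 3: enter (0,4), '.' pass, move left to (0,3)
Step 4: enter (0,3), '/' deflects left->down, move down to (1,3)
Step 5: enter (1,3), '.' pass, move down to (2,3)
Step 6: enter (2,3), '/' deflects down->left, move left to (2,2)
Step 7: enter (2,2), '.' pass, move left to (2,1)
Step 8: enter (2,1), '.' pass, move left to (2,0)
Step 9: enter (2,0), '.' pass, move left to (2,-1)
Step 10: at (2,-1) — EXIT via left edge, pos 2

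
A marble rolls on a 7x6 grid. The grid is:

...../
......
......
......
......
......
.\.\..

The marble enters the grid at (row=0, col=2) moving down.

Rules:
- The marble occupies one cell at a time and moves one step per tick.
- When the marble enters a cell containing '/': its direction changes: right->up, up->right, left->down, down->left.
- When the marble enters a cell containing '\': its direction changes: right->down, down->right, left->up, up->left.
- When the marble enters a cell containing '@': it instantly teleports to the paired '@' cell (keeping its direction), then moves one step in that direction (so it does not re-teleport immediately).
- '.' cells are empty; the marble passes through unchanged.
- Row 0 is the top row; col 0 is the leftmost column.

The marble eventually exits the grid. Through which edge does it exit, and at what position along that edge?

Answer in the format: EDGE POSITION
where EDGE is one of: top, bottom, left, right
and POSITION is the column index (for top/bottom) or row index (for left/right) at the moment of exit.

Answer: bottom 2

Derivation:
Step 1: enter (0,2), '.' pass, move down to (1,2)
Step 2: enter (1,2), '.' pass, move down to (2,2)
Step 3: enter (2,2), '.' pass, move down to (3,2)
Step 4: enter (3,2), '.' pass, move down to (4,2)
Step 5: enter (4,2), '.' pass, move down to (5,2)
Step 6: enter (5,2), '.' pass, move down to (6,2)
Step 7: enter (6,2), '.' pass, move down to (7,2)
Step 8: at (7,2) — EXIT via bottom edge, pos 2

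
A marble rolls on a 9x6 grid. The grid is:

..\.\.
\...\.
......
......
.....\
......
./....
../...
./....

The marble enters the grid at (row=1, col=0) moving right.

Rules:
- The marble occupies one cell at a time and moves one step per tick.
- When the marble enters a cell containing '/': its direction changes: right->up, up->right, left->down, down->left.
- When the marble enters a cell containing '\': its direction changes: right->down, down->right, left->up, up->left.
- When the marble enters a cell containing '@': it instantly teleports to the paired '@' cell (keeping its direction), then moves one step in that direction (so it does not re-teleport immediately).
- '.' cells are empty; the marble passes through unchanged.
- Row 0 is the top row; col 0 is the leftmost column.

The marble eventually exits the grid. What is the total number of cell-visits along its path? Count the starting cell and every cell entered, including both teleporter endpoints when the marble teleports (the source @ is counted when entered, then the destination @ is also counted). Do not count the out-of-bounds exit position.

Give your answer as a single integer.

Answer: 8

Derivation:
Step 1: enter (1,0), '\' deflects right->down, move down to (2,0)
Step 2: enter (2,0), '.' pass, move down to (3,0)
Step 3: enter (3,0), '.' pass, move down to (4,0)
Step 4: enter (4,0), '.' pass, move down to (5,0)
Step 5: enter (5,0), '.' pass, move down to (6,0)
Step 6: enter (6,0), '.' pass, move down to (7,0)
Step 7: enter (7,0), '.' pass, move down to (8,0)
Step 8: enter (8,0), '.' pass, move down to (9,0)
Step 9: at (9,0) — EXIT via bottom edge, pos 0
Path length (cell visits): 8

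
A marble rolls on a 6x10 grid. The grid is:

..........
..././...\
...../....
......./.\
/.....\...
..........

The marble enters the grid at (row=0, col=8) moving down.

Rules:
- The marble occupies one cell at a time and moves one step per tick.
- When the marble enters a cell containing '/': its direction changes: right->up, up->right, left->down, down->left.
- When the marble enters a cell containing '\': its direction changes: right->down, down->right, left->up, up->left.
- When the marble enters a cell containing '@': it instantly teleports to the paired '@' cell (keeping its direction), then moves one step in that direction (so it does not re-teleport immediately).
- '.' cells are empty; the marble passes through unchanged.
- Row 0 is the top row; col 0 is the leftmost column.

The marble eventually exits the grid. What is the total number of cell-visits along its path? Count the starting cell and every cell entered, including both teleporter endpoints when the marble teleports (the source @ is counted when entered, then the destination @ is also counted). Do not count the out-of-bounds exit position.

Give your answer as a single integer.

Answer: 6

Derivation:
Step 1: enter (0,8), '.' pass, move down to (1,8)
Step 2: enter (1,8), '.' pass, move down to (2,8)
Step 3: enter (2,8), '.' pass, move down to (3,8)
Step 4: enter (3,8), '.' pass, move down to (4,8)
Step 5: enter (4,8), '.' pass, move down to (5,8)
Step 6: enter (5,8), '.' pass, move down to (6,8)
Step 7: at (6,8) — EXIT via bottom edge, pos 8
Path length (cell visits): 6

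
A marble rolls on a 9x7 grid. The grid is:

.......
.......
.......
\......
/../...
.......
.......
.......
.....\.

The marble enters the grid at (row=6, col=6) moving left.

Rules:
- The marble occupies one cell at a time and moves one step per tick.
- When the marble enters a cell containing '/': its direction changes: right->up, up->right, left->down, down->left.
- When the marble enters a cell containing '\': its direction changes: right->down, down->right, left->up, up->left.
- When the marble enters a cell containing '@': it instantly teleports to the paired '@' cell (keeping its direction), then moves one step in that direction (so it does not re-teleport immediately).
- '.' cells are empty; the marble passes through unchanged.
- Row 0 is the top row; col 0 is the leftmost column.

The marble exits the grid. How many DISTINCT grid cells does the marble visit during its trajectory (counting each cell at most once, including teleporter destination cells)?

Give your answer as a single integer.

Answer: 7

Derivation:
Step 1: enter (6,6), '.' pass, move left to (6,5)
Step 2: enter (6,5), '.' pass, move left to (6,4)
Step 3: enter (6,4), '.' pass, move left to (6,3)
Step 4: enter (6,3), '.' pass, move left to (6,2)
Step 5: enter (6,2), '.' pass, move left to (6,1)
Step 6: enter (6,1), '.' pass, move left to (6,0)
Step 7: enter (6,0), '.' pass, move left to (6,-1)
Step 8: at (6,-1) — EXIT via left edge, pos 6
Distinct cells visited: 7 (path length 7)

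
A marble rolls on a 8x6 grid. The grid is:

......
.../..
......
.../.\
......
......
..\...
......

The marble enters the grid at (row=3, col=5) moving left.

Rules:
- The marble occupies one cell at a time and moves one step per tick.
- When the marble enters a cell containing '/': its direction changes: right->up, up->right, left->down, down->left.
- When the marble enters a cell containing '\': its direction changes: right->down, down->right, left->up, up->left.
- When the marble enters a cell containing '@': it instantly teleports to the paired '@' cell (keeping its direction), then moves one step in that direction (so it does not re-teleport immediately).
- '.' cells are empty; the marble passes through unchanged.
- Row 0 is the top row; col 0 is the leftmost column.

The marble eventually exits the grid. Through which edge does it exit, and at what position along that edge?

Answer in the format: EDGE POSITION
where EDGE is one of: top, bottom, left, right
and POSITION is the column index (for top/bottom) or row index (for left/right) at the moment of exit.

Step 1: enter (3,5), '\' deflects left->up, move up to (2,5)
Step 2: enter (2,5), '.' pass, move up to (1,5)
Step 3: enter (1,5), '.' pass, move up to (0,5)
Step 4: enter (0,5), '.' pass, move up to (-1,5)
Step 5: at (-1,5) — EXIT via top edge, pos 5

Answer: top 5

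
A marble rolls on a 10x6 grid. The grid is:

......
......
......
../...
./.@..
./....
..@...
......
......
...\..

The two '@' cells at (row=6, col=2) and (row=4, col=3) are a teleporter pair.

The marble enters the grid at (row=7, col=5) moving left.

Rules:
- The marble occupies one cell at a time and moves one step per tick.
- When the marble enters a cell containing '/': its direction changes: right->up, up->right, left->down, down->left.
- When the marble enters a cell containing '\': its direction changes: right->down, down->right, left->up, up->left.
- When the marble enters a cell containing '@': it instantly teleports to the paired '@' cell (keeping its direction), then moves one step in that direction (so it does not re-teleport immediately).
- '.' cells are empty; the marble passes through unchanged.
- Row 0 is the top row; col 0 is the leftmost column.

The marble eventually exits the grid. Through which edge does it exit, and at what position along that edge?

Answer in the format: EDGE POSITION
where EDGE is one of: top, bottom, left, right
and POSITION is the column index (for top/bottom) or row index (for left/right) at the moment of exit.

Step 1: enter (7,5), '.' pass, move left to (7,4)
Step 2: enter (7,4), '.' pass, move left to (7,3)
Step 3: enter (7,3), '.' pass, move left to (7,2)
Step 4: enter (7,2), '.' pass, move left to (7,1)
Step 5: enter (7,1), '.' pass, move left to (7,0)
Step 6: enter (7,0), '.' pass, move left to (7,-1)
Step 7: at (7,-1) — EXIT via left edge, pos 7

Answer: left 7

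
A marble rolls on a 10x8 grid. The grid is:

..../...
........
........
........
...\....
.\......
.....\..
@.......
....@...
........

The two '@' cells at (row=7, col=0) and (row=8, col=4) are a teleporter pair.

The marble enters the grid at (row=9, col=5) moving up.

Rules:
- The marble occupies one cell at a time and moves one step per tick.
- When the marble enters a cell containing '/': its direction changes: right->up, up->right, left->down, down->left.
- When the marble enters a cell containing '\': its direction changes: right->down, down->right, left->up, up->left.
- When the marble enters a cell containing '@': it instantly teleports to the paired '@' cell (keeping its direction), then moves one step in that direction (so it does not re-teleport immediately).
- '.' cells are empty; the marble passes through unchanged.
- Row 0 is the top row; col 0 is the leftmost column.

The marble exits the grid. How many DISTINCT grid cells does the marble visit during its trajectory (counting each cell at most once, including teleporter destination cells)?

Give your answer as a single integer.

Answer: 9

Derivation:
Step 1: enter (9,5), '.' pass, move up to (8,5)
Step 2: enter (8,5), '.' pass, move up to (7,5)
Step 3: enter (7,5), '.' pass, move up to (6,5)
Step 4: enter (6,5), '\' deflects up->left, move left to (6,4)
Step 5: enter (6,4), '.' pass, move left to (6,3)
Step 6: enter (6,3), '.' pass, move left to (6,2)
Step 7: enter (6,2), '.' pass, move left to (6,1)
Step 8: enter (6,1), '.' pass, move left to (6,0)
Step 9: enter (6,0), '.' pass, move left to (6,-1)
Step 10: at (6,-1) — EXIT via left edge, pos 6
Distinct cells visited: 9 (path length 9)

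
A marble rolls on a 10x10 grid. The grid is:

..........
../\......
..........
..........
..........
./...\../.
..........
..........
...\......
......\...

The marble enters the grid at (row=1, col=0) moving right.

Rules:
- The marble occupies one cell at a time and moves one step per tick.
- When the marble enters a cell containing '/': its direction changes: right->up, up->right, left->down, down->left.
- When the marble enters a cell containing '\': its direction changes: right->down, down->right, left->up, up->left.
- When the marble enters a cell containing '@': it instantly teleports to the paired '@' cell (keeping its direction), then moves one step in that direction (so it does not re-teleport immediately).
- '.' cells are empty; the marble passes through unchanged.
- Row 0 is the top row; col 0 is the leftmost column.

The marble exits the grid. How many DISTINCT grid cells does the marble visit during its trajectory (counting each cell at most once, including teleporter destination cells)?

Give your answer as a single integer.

Answer: 4

Derivation:
Step 1: enter (1,0), '.' pass, move right to (1,1)
Step 2: enter (1,1), '.' pass, move right to (1,2)
Step 3: enter (1,2), '/' deflects right->up, move up to (0,2)
Step 4: enter (0,2), '.' pass, move up to (-1,2)
Step 5: at (-1,2) — EXIT via top edge, pos 2
Distinct cells visited: 4 (path length 4)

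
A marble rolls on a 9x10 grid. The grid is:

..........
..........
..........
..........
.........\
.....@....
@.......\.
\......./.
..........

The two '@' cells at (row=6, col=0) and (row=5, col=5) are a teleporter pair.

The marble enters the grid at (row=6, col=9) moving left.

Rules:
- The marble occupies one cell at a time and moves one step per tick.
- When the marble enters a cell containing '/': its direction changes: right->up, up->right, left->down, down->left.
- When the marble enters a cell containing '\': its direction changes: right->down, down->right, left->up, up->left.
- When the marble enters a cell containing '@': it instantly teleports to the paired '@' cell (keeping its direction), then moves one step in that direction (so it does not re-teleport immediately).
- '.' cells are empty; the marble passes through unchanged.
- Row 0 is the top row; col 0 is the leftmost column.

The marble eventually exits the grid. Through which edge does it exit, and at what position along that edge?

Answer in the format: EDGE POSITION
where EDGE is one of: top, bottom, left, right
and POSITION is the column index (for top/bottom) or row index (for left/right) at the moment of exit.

Step 1: enter (6,9), '.' pass, move left to (6,8)
Step 2: enter (6,8), '\' deflects left->up, move up to (5,8)
Step 3: enter (5,8), '.' pass, move up to (4,8)
Step 4: enter (4,8), '.' pass, move up to (3,8)
Step 5: enter (3,8), '.' pass, move up to (2,8)
Step 6: enter (2,8), '.' pass, move up to (1,8)
Step 7: enter (1,8), '.' pass, move up to (0,8)
Step 8: enter (0,8), '.' pass, move up to (-1,8)
Step 9: at (-1,8) — EXIT via top edge, pos 8

Answer: top 8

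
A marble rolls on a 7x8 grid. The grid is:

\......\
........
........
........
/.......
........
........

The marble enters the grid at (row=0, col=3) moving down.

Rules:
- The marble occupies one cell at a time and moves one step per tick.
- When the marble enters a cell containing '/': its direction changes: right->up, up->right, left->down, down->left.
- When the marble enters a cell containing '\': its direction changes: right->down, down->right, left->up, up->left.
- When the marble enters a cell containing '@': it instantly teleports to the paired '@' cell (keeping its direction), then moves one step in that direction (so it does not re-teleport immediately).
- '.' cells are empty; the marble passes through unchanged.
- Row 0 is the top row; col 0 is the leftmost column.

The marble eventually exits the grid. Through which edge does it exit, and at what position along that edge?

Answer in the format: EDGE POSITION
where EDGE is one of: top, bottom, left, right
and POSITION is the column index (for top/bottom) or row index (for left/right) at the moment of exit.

Answer: bottom 3

Derivation:
Step 1: enter (0,3), '.' pass, move down to (1,3)
Step 2: enter (1,3), '.' pass, move down to (2,3)
Step 3: enter (2,3), '.' pass, move down to (3,3)
Step 4: enter (3,3), '.' pass, move down to (4,3)
Step 5: enter (4,3), '.' pass, move down to (5,3)
Step 6: enter (5,3), '.' pass, move down to (6,3)
Step 7: enter (6,3), '.' pass, move down to (7,3)
Step 8: at (7,3) — EXIT via bottom edge, pos 3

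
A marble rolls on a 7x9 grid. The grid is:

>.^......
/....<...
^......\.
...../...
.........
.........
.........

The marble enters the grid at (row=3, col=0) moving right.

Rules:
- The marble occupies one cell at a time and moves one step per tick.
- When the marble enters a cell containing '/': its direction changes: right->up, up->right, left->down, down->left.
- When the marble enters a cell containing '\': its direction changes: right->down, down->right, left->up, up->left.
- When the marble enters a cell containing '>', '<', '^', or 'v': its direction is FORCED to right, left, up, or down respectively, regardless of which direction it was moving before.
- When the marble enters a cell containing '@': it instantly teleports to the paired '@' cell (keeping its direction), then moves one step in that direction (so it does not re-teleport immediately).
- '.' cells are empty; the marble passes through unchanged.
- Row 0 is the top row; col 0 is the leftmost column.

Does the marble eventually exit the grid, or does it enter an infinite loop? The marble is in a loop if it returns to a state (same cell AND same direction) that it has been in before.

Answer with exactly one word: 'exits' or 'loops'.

Answer: loops

Derivation:
Step 1: enter (3,0), '.' pass, move right to (3,1)
Step 2: enter (3,1), '.' pass, move right to (3,2)
Step 3: enter (3,2), '.' pass, move right to (3,3)
Step 4: enter (3,3), '.' pass, move right to (3,4)
Step 5: enter (3,4), '.' pass, move right to (3,5)
Step 6: enter (3,5), '/' deflects right->up, move up to (2,5)
Step 7: enter (2,5), '.' pass, move up to (1,5)
Step 8: enter (1,5), '<' forces up->left, move left to (1,4)
Step 9: enter (1,4), '.' pass, move left to (1,3)
Step 10: enter (1,3), '.' pass, move left to (1,2)
Step 11: enter (1,2), '.' pass, move left to (1,1)
Step 12: enter (1,1), '.' pass, move left to (1,0)
Step 13: enter (1,0), '/' deflects left->down, move down to (2,0)
Step 14: enter (2,0), '^' forces down->up, move up to (1,0)
Step 15: enter (1,0), '/' deflects up->right, move right to (1,1)
Step 16: enter (1,1), '.' pass, move right to (1,2)
Step 17: enter (1,2), '.' pass, move right to (1,3)
Step 18: enter (1,3), '.' pass, move right to (1,4)
Step 19: enter (1,4), '.' pass, move right to (1,5)
Step 20: enter (1,5), '<' forces right->left, move left to (1,4)
Step 21: at (1,4) dir=left — LOOP DETECTED (seen before)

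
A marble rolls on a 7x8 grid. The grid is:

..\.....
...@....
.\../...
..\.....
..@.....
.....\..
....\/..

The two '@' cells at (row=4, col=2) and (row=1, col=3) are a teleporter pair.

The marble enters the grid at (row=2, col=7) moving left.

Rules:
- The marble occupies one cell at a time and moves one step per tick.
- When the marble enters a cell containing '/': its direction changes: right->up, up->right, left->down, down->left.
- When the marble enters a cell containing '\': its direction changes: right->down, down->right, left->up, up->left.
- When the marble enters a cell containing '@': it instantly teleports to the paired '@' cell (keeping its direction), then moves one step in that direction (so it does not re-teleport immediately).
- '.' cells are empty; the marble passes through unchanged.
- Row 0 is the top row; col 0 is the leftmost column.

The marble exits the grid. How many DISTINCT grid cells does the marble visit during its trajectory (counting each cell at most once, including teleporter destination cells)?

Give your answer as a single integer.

Step 1: enter (2,7), '.' pass, move left to (2,6)
Step 2: enter (2,6), '.' pass, move left to (2,5)
Step 3: enter (2,5), '.' pass, move left to (2,4)
Step 4: enter (2,4), '/' deflects left->down, move down to (3,4)
Step 5: enter (3,4), '.' pass, move down to (4,4)
Step 6: enter (4,4), '.' pass, move down to (5,4)
Step 7: enter (5,4), '.' pass, move down to (6,4)
Step 8: enter (6,4), '\' deflects down->right, move right to (6,5)
Step 9: enter (6,5), '/' deflects right->up, move up to (5,5)
Step 10: enter (5,5), '\' deflects up->left, move left to (5,4)
Step 11: enter (5,4), '.' pass, move left to (5,3)
Step 12: enter (5,3), '.' pass, move left to (5,2)
Step 13: enter (5,2), '.' pass, move left to (5,1)
Step 14: enter (5,1), '.' pass, move left to (5,0)
Step 15: enter (5,0), '.' pass, move left to (5,-1)
Step 16: at (5,-1) — EXIT via left edge, pos 5
Distinct cells visited: 14 (path length 15)

Answer: 14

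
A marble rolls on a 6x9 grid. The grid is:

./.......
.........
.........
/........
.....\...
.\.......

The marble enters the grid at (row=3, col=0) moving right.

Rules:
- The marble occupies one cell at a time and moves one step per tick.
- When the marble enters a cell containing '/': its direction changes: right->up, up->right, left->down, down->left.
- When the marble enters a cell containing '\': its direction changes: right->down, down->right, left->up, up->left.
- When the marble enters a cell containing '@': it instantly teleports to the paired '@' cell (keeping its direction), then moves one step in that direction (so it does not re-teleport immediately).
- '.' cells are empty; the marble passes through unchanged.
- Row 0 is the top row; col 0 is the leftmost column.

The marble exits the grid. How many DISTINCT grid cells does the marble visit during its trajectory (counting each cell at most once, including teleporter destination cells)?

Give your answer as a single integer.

Answer: 4

Derivation:
Step 1: enter (3,0), '/' deflects right->up, move up to (2,0)
Step 2: enter (2,0), '.' pass, move up to (1,0)
Step 3: enter (1,0), '.' pass, move up to (0,0)
Step 4: enter (0,0), '.' pass, move up to (-1,0)
Step 5: at (-1,0) — EXIT via top edge, pos 0
Distinct cells visited: 4 (path length 4)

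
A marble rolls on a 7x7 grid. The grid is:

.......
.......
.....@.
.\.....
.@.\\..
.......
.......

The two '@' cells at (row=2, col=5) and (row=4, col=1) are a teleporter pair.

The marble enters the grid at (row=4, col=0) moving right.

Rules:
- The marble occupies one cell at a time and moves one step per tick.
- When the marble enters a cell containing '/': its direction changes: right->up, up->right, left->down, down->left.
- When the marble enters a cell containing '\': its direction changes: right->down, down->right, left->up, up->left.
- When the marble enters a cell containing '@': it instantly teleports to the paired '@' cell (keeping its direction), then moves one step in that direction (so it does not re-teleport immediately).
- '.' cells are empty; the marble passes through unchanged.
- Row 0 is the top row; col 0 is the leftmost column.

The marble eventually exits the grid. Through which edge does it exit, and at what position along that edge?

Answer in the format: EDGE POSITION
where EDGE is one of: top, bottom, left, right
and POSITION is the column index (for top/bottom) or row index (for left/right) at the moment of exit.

Answer: right 2

Derivation:
Step 1: enter (4,0), '.' pass, move right to (4,1)
Step 2: enter (4,1), '@' teleport (4,1)->(2,5), also enter (2,5), move right to (2,6)
Step 3: enter (2,6), '.' pass, move right to (2,7)
Step 4: at (2,7) — EXIT via right edge, pos 2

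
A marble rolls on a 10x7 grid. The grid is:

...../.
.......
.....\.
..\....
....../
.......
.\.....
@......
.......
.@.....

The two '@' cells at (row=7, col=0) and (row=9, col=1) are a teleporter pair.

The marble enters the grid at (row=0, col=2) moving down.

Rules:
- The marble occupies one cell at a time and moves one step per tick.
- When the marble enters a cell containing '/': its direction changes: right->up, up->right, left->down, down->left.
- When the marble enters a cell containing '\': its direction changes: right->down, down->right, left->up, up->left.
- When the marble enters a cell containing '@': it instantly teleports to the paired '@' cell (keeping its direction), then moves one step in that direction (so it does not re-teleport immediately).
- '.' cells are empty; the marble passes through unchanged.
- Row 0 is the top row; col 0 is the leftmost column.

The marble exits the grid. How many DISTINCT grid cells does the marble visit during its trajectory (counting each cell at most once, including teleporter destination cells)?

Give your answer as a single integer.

Step 1: enter (0,2), '.' pass, move down to (1,2)
Step 2: enter (1,2), '.' pass, move down to (2,2)
Step 3: enter (2,2), '.' pass, move down to (3,2)
Step 4: enter (3,2), '\' deflects down->right, move right to (3,3)
Step 5: enter (3,3), '.' pass, move right to (3,4)
Step 6: enter (3,4), '.' pass, move right to (3,5)
Step 7: enter (3,5), '.' pass, move right to (3,6)
Step 8: enter (3,6), '.' pass, move right to (3,7)
Step 9: at (3,7) — EXIT via right edge, pos 3
Distinct cells visited: 8 (path length 8)

Answer: 8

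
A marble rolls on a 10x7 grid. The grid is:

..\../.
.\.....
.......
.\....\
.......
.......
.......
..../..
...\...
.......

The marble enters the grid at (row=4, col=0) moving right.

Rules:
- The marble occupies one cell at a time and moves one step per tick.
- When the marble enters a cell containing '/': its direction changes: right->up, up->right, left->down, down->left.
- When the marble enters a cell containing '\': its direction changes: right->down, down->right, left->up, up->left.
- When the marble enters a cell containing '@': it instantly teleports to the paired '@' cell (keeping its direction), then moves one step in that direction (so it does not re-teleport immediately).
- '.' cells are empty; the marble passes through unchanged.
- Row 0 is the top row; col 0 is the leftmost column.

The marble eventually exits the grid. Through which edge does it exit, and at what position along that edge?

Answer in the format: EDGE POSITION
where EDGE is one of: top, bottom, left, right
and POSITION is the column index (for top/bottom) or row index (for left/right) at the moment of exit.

Answer: right 4

Derivation:
Step 1: enter (4,0), '.' pass, move right to (4,1)
Step 2: enter (4,1), '.' pass, move right to (4,2)
Step 3: enter (4,2), '.' pass, move right to (4,3)
Step 4: enter (4,3), '.' pass, move right to (4,4)
Step 5: enter (4,4), '.' pass, move right to (4,5)
Step 6: enter (4,5), '.' pass, move right to (4,6)
Step 7: enter (4,6), '.' pass, move right to (4,7)
Step 8: at (4,7) — EXIT via right edge, pos 4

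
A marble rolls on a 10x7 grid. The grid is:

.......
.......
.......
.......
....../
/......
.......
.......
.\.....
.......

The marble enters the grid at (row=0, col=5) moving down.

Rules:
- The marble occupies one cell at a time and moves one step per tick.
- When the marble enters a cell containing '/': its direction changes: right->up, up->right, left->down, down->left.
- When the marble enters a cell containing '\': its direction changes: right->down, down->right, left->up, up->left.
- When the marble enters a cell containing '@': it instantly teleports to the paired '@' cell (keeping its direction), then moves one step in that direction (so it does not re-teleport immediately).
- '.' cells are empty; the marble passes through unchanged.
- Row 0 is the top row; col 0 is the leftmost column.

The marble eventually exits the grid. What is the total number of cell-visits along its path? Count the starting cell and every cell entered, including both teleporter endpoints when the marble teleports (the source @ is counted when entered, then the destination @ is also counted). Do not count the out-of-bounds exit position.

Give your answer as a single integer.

Answer: 10

Derivation:
Step 1: enter (0,5), '.' pass, move down to (1,5)
Step 2: enter (1,5), '.' pass, move down to (2,5)
Step 3: enter (2,5), '.' pass, move down to (3,5)
Step 4: enter (3,5), '.' pass, move down to (4,5)
Step 5: enter (4,5), '.' pass, move down to (5,5)
Step 6: enter (5,5), '.' pass, move down to (6,5)
Step 7: enter (6,5), '.' pass, move down to (7,5)
Step 8: enter (7,5), '.' pass, move down to (8,5)
Step 9: enter (8,5), '.' pass, move down to (9,5)
Step 10: enter (9,5), '.' pass, move down to (10,5)
Step 11: at (10,5) — EXIT via bottom edge, pos 5
Path length (cell visits): 10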